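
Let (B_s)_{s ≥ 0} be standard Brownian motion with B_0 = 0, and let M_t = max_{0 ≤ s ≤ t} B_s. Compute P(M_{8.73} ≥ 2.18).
P(M_{8.73} ≥ 2.18) = 2·P(B_{8.73} ≥ 2.18) = 2(1 − Φ(2.18/√8.73)) ≈ 0.4606

By the reflection principle for Brownian motion, P(M_t ≥ a) = 2 · P(B_t ≥ a) for a ≥ 0. Since B_t ~ N(0, t), P(B_t ≥ 2.18) = 1 − Φ(2.18/√t) = 1 − Φ(2.18/√8.73) = 1 − Φ(0.7378). So
  P(M_{8.73} ≥ 2.18) = 2(1 − Φ(0.7378)) ≈ 0.4606.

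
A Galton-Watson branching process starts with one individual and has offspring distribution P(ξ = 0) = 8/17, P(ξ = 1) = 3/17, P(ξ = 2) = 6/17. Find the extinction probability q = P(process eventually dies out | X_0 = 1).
q = 1

Mean offspring μ = 0·8/17 + 1·3/17 + 2·6/17 = 15/17 ≤ 1. For μ ≤ 1 with offspring not concentrated at 1, the Galton-Watson process goes extinct almost surely, so q = 1.
(Algebraic check: The pgf is f(s) = 8/17 + 3/17·s + 6/17·s². The extinction probability q is the smallest fixed point of f in [0, 1]. Setting s = f(s):
  6/17·s² + (3/17 − 1)·s + 8/17 = 0
  6/17·s² − (8/17 + 6/17)·s + 8/17 = 0
which factors as (s − 1)·(6/17·s − 8/17) = 0, giving roots s = 1 and s = (8/17)/(6/17) = 4/3. Since 4/3 ≥ 1, the smallest root in [0, 1] is s = 1.)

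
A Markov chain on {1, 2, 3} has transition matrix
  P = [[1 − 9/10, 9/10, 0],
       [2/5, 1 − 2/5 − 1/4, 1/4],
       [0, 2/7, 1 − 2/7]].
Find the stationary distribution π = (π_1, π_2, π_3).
π = (32/167, 72/167, 63/167)

This is a birth-death chain on three states, which satisfies detailed balance: π_1 · P_{12} = π_2 · P_{21} and π_2 · P_{23} = π_3 · P_{32}.
From π_1 · 9/10 = π_2 · 2/5: π_2/π_1 = (9/10)/(2/5) = 9/4.
From π_2 · 1/4 = π_3 · 2/7: π_3/π_2 = (1/4)/(2/7) = 7/8.
Take π_1 proportional to 1; then unnormalized π = (1, 9/4, 63/32). Normalize by dividing by the sum 167/32:
  π = (32/167, 72/167, 63/167).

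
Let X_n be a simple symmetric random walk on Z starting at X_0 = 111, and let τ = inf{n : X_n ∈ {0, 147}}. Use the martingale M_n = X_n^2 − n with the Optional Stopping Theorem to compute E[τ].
E[τ] = 3996

M_n = X_n^2 − n is a martingale (since E[X_{n+1}^2 | F_n] = X_n^2 + 1). By OST (τ has finite mean in a bounded region), E[M_τ] = E[M_0] = X_0^2 − 0 = 111^2 = 12321. Also E[M_τ] = E[X_τ^2] − E[τ]. The walk exits at 0 or 147, with P(hit 147 first) = 111/147, so E[X_τ^2] = 147^2 · 111/147 + 0 = 16317. Thus E[τ] = E[X_τ^2] − E[M_τ] = 16317 − 12321 = 3996 = 111(147 − 111) = 3996.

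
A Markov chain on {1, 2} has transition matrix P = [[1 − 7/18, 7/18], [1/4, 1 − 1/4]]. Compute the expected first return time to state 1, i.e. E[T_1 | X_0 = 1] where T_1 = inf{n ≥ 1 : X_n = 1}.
E[T_1 | X_0 = 1] = 1/π_1 = 23/9

For an irreducible recurrent Markov chain with stationary distribution π, E[T_i | X_0 = i] = 1/π_i (Kac's formula). Here π_1 = (1/4)/(7/18 + 1/4) = (1/4)/(23/36) = 9/23, so E[T_1 | X_0 = 1] = 1/π_1 = (7/18 + 1/4)/(1/4) = (23/36)/(1/4) = 23/9.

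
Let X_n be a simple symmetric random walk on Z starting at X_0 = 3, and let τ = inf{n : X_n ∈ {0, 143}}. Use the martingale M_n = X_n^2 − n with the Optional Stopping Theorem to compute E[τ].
E[τ] = 420

M_n = X_n^2 − n is a martingale (since E[X_{n+1}^2 | F_n] = X_n^2 + 1). By OST (τ has finite mean in a bounded region), E[M_τ] = E[M_0] = X_0^2 − 0 = 3^2 = 9. Also E[M_τ] = E[X_τ^2] − E[τ]. The walk exits at 0 or 143, with P(hit 143 first) = 3/143, so E[X_τ^2] = 143^2 · 3/143 + 0 = 429. Thus E[τ] = E[X_τ^2] − E[M_τ] = 429 − 9 = 420 = 3(143 − 3) = 420.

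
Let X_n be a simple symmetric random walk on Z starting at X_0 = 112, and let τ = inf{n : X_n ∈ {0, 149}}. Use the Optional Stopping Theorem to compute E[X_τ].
E[X_τ] = 112

X_n is a martingale and τ is a bounded-mean stopping time (indeed τ is finite a.s. with bounded expectation since the walk is in a bounded region). By the OST, E[X_τ] = E[X_0] = 112. Equivalently: E[X_τ] = 149 · P(hit 149 first) + 0 · P(hit 0 first) = 149 · (112/149) = 112.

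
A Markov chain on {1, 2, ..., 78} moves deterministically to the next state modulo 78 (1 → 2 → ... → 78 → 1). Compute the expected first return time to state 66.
E[T_66 | X_0 = 66] = 78

The chain cycles deterministically, so starting at state 66 it returns in exactly 78 steps. Equivalently, the stationary distribution is uniform π_j = 1/78 for every state j, so by Kac's formula E[T_66] = 1/π_66 = 78.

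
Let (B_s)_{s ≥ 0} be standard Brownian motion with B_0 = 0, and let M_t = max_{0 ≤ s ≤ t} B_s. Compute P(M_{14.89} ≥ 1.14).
P(M_{14.89} ≥ 1.14) = 2·P(B_{14.89} ≥ 1.14) = 2(1 − Φ(1.14/√14.89)) ≈ 0.7677

By the reflection principle for Brownian motion, P(M_t ≥ a) = 2 · P(B_t ≥ a) for a ≥ 0. Since B_t ~ N(0, t), P(B_t ≥ 1.14) = 1 − Φ(1.14/√t) = 1 − Φ(1.14/√14.89) = 1 − Φ(0.2954). So
  P(M_{14.89} ≥ 1.14) = 2(1 − Φ(0.2954)) ≈ 0.7677.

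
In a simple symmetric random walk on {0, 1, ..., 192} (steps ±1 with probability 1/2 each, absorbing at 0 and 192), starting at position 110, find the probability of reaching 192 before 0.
P(hit 192 before 0) = 110/192 = 55/96

Let u_k = P(hit 192 before 0 | start at k). Then u_0 = 0, u_192 = 1, and u_k = u_{k-1}/2 + u_{k+1}/2 for 1 ≤ k ≤ 191. This harmonic recurrence is solved by u_k = k/192, giving u_110 = 110/192 = 55/96.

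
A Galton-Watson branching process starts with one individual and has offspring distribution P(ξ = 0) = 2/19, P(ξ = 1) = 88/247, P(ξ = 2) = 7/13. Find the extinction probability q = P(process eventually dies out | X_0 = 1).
q = 26/133

The pgf is f(s) = 2/19 + 88/247·s + 7/13·s². The extinction probability q is the smallest fixed point of f in [0, 1]. Setting s = f(s):
  7/13·s² + (88/247 − 1)·s + 2/19 = 0
  7/13·s² − (2/19 + 7/13)·s + 2/19 = 0
which factors as (s − 1)·(7/13·s − 2/19) = 0, giving roots s = 1 and s = (2/19)/(7/13) = 26/133.
Mean offspring μ = 88/247 + 2·7/13 = 354/247 > 1 (supercritical), so q < 1. The extinction probability is the smaller root: q = (2/19)/(7/13) = 26/133.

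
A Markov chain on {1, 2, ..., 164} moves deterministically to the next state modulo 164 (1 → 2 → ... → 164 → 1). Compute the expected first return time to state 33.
E[T_33 | X_0 = 33] = 164

The chain cycles deterministically, so starting at state 33 it returns in exactly 164 steps. Equivalently, the stationary distribution is uniform π_j = 1/164 for every state j, so by Kac's formula E[T_33] = 1/π_33 = 164.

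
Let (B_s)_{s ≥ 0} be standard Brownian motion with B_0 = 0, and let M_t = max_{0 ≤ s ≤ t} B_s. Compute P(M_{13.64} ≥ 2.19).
P(M_{13.64} ≥ 2.19) = 2·P(B_{13.64} ≥ 2.19) = 2(1 − Φ(2.19/√13.64)) ≈ 0.5532

By the reflection principle for Brownian motion, P(M_t ≥ a) = 2 · P(B_t ≥ a) for a ≥ 0. Since B_t ~ N(0, t), P(B_t ≥ 2.19) = 1 − Φ(2.19/√t) = 1 − Φ(2.19/√13.64) = 1 − Φ(0.5930). So
  P(M_{13.64} ≥ 2.19) = 2(1 − Φ(0.5930)) ≈ 0.5532.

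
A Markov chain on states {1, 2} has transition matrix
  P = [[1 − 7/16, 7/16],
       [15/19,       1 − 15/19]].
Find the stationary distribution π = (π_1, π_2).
π_1 = 240/373, π_2 = 133/373

Solve πP = π with π_1 + π_2 = 1. From πP = π: π_1 · (1 − 7/16) + π_2 · 15/19 = π_1 ⇒ π_2 · 15/19 = π_1 · 7/16 ⇒ π_2/π_1 = (7/16)/(15/19) = 133/240. Together with π_1 + π_2 = 1:
  π_1 = (15/19)/(7/16 + 15/19) = (15/19)/(373/304) = 240/373,
  π_2 = (7/16)/(7/16 + 15/19) = (7/16)/(373/304) = 133/373.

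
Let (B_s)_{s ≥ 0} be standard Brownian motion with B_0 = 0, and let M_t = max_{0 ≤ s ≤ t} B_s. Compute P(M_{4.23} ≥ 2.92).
P(M_{4.23} ≥ 2.92) = 2·P(B_{4.23} ≥ 2.92) = 2(1 − Φ(2.92/√4.23)) ≈ 0.1557

By the reflection principle for Brownian motion, P(M_t ≥ a) = 2 · P(B_t ≥ a) for a ≥ 0. Since B_t ~ N(0, t), P(B_t ≥ 2.92) = 1 − Φ(2.92/√t) = 1 − Φ(2.92/√4.23) = 1 − Φ(1.4198). So
  P(M_{4.23} ≥ 2.92) = 2(1 − Φ(1.4198)) ≈ 0.1557.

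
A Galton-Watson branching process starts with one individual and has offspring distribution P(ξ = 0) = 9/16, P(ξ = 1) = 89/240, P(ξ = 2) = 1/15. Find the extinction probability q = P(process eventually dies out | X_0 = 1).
q = 1

Mean offspring μ = 0·9/16 + 1·89/240 + 2·1/15 = 121/240 ≤ 1. For μ ≤ 1 with offspring not concentrated at 1, the Galton-Watson process goes extinct almost surely, so q = 1.
(Algebraic check: The pgf is f(s) = 9/16 + 89/240·s + 1/15·s². The extinction probability q is the smallest fixed point of f in [0, 1]. Setting s = f(s):
  1/15·s² + (89/240 − 1)·s + 9/16 = 0
  1/15·s² − (9/16 + 1/15)·s + 9/16 = 0
which factors as (s − 1)·(1/15·s − 9/16) = 0, giving roots s = 1 and s = (9/16)/(1/15) = 135/16. Since 135/16 ≥ 1, the smallest root in [0, 1] is s = 1.)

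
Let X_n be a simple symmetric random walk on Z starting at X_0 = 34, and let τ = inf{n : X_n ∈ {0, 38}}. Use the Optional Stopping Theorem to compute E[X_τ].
E[X_τ] = 34

X_n is a martingale and τ is a bounded-mean stopping time (indeed τ is finite a.s. with bounded expectation since the walk is in a bounded region). By the OST, E[X_τ] = E[X_0] = 34. Equivalently: E[X_τ] = 38 · P(hit 38 first) + 0 · P(hit 0 first) = 38 · (34/38) = 34.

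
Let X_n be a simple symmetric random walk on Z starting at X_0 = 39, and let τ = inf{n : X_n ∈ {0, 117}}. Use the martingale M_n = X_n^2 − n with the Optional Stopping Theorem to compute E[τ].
E[τ] = 3042

M_n = X_n^2 − n is a martingale (since E[X_{n+1}^2 | F_n] = X_n^2 + 1). By OST (τ has finite mean in a bounded region), E[M_τ] = E[M_0] = X_0^2 − 0 = 39^2 = 1521. Also E[M_τ] = E[X_τ^2] − E[τ]. The walk exits at 0 or 117, with P(hit 117 first) = 39/117, so E[X_τ^2] = 117^2 · 39/117 + 0 = 4563. Thus E[τ] = E[X_τ^2] − E[M_τ] = 4563 − 1521 = 3042 = 39(117 − 39) = 3042.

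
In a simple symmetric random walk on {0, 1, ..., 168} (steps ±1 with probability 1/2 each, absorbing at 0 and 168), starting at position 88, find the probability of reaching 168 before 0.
P(hit 168 before 0) = 88/168 = 11/21

Let u_k = P(hit 168 before 0 | start at k). Then u_0 = 0, u_168 = 1, and u_k = u_{k-1}/2 + u_{k+1}/2 for 1 ≤ k ≤ 167. This harmonic recurrence is solved by u_k = k/168, giving u_88 = 88/168 = 11/21.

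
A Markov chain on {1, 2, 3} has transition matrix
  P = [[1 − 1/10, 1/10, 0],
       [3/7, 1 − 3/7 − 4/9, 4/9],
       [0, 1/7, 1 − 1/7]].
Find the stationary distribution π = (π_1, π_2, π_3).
π = (270/529, 63/529, 196/529)

This is a birth-death chain on three states, which satisfies detailed balance: π_1 · P_{12} = π_2 · P_{21} and π_2 · P_{23} = π_3 · P_{32}.
From π_1 · 1/10 = π_2 · 3/7: π_2/π_1 = (1/10)/(3/7) = 7/30.
From π_2 · 4/9 = π_3 · 1/7: π_3/π_2 = (4/9)/(1/7) = 28/9.
Take π_1 proportional to 1; then unnormalized π = (1, 7/30, 98/135). Normalize by dividing by the sum 529/270:
  π = (270/529, 63/529, 196/529).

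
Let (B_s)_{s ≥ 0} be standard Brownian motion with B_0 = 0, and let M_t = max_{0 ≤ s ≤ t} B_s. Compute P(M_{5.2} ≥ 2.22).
P(M_{5.2} ≥ 2.22) = 2·P(B_{5.2} ≥ 2.22) = 2(1 − Φ(2.22/√5.2)) ≈ 0.3303

By the reflection principle for Brownian motion, P(M_t ≥ a) = 2 · P(B_t ≥ a) for a ≥ 0. Since B_t ~ N(0, t), P(B_t ≥ 2.22) = 1 − Φ(2.22/√t) = 1 − Φ(2.22/√5.2) = 1 − Φ(0.9735). So
  P(M_{5.2} ≥ 2.22) = 2(1 − Φ(0.9735)) ≈ 0.3303.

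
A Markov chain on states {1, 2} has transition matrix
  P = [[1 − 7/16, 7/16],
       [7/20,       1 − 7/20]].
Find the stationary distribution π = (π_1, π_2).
π_1 = 4/9, π_2 = 5/9

Solve πP = π with π_1 + π_2 = 1. From πP = π: π_1 · (1 − 7/16) + π_2 · 7/20 = π_1 ⇒ π_2 · 7/20 = π_1 · 7/16 ⇒ π_2/π_1 = (7/16)/(7/20) = 5/4. Together with π_1 + π_2 = 1:
  π_1 = (7/20)/(7/16 + 7/20) = (7/20)/(63/80) = 4/9,
  π_2 = (7/16)/(7/16 + 7/20) = (7/16)/(63/80) = 5/9.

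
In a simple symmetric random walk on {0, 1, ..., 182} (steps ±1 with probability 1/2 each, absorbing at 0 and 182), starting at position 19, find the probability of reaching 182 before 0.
P(hit 182 before 0) = 19/182

Let u_k = P(hit 182 before 0 | start at k). Then u_0 = 0, u_182 = 1, and u_k = u_{k-1}/2 + u_{k+1}/2 for 1 ≤ k ≤ 181. This harmonic recurrence is solved by u_k = k/182, giving u_19 = 19/182.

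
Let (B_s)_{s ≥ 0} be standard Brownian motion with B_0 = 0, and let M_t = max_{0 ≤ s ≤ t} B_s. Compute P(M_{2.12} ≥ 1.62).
P(M_{2.12} ≥ 1.62) = 2·P(B_{2.12} ≥ 1.62) = 2(1 − Φ(1.62/√2.12)) ≈ 0.2659

By the reflection principle for Brownian motion, P(M_t ≥ a) = 2 · P(B_t ≥ a) for a ≥ 0. Since B_t ~ N(0, t), P(B_t ≥ 1.62) = 1 − Φ(1.62/√t) = 1 − Φ(1.62/√2.12) = 1 − Φ(1.1126). So
  P(M_{2.12} ≥ 1.62) = 2(1 − Φ(1.1126)) ≈ 0.2659.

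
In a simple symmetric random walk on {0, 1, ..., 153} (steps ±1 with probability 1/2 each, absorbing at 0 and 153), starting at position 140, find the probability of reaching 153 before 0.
P(hit 153 before 0) = 140/153

Let u_k = P(hit 153 before 0 | start at k). Then u_0 = 0, u_153 = 1, and u_k = u_{k-1}/2 + u_{k+1}/2 for 1 ≤ k ≤ 152. This harmonic recurrence is solved by u_k = k/153, giving u_140 = 140/153.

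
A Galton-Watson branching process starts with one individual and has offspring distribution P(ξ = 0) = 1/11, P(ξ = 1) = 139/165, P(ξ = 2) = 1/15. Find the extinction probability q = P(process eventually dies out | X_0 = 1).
q = 1

Mean offspring μ = 0·1/11 + 1·139/165 + 2·1/15 = 161/165 ≤ 1. For μ ≤ 1 with offspring not concentrated at 1, the Galton-Watson process goes extinct almost surely, so q = 1.
(Algebraic check: The pgf is f(s) = 1/11 + 139/165·s + 1/15·s². The extinction probability q is the smallest fixed point of f in [0, 1]. Setting s = f(s):
  1/15·s² + (139/165 − 1)·s + 1/11 = 0
  1/15·s² − (1/11 + 1/15)·s + 1/11 = 0
which factors as (s − 1)·(1/15·s − 1/11) = 0, giving roots s = 1 and s = (1/11)/(1/15) = 15/11. Since 15/11 ≥ 1, the smallest root in [0, 1] is s = 1.)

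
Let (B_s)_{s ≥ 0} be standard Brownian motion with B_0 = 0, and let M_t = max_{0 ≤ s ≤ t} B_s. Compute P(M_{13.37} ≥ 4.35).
P(M_{13.37} ≥ 4.35) = 2·P(B_{13.37} ≥ 4.35) = 2(1 − Φ(4.35/√13.37)) ≈ 0.2342

By the reflection principle for Brownian motion, P(M_t ≥ a) = 2 · P(B_t ≥ a) for a ≥ 0. Since B_t ~ N(0, t), P(B_t ≥ 4.35) = 1 − Φ(4.35/√t) = 1 − Φ(4.35/√13.37) = 1 − Φ(1.1897). So
  P(M_{13.37} ≥ 4.35) = 2(1 − Φ(1.1897)) ≈ 0.2342.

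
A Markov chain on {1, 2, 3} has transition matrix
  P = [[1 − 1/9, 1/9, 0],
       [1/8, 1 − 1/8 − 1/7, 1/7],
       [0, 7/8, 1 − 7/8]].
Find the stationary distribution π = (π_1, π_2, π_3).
π = (147/299, 392/897, 64/897)

This is a birth-death chain on three states, which satisfies detailed balance: π_1 · P_{12} = π_2 · P_{21} and π_2 · P_{23} = π_3 · P_{32}.
From π_1 · 1/9 = π_2 · 1/8: π_2/π_1 = (1/9)/(1/8) = 8/9.
From π_2 · 1/7 = π_3 · 7/8: π_3/π_2 = (1/7)/(7/8) = 8/49.
Take π_1 proportional to 1; then unnormalized π = (1, 8/9, 64/441). Normalize by dividing by the sum 299/147:
  π = (147/299, 392/897, 64/897).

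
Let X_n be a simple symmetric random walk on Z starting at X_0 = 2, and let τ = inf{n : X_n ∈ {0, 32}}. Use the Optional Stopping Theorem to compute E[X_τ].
E[X_τ] = 2

X_n is a martingale and τ is a bounded-mean stopping time (indeed τ is finite a.s. with bounded expectation since the walk is in a bounded region). By the OST, E[X_τ] = E[X_0] = 2. Equivalently: E[X_τ] = 32 · P(hit 32 first) + 0 · P(hit 0 first) = 32 · (2/32) = 2.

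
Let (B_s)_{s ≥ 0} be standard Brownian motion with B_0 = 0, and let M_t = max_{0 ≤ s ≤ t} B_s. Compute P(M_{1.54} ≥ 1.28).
P(M_{1.54} ≥ 1.28) = 2·P(B_{1.54} ≥ 1.28) = 2(1 − Φ(1.28/√1.54)) ≈ 0.3023

By the reflection principle for Brownian motion, P(M_t ≥ a) = 2 · P(B_t ≥ a) for a ≥ 0. Since B_t ~ N(0, t), P(B_t ≥ 1.28) = 1 − Φ(1.28/√t) = 1 − Φ(1.28/√1.54) = 1 − Φ(1.0315). So
  P(M_{1.54} ≥ 1.28) = 2(1 − Φ(1.0315)) ≈ 0.3023.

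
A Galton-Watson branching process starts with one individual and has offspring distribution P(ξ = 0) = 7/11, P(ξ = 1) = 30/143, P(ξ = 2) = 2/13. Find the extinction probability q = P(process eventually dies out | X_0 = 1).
q = 1

Mean offspring μ = 0·7/11 + 1·30/143 + 2·2/13 = 74/143 ≤ 1. For μ ≤ 1 with offspring not concentrated at 1, the Galton-Watson process goes extinct almost surely, so q = 1.
(Algebraic check: The pgf is f(s) = 7/11 + 30/143·s + 2/13·s². The extinction probability q is the smallest fixed point of f in [0, 1]. Setting s = f(s):
  2/13·s² + (30/143 − 1)·s + 7/11 = 0
  2/13·s² − (7/11 + 2/13)·s + 7/11 = 0
which factors as (s − 1)·(2/13·s − 7/11) = 0, giving roots s = 1 and s = (7/11)/(2/13) = 91/22. Since 91/22 ≥ 1, the smallest root in [0, 1] is s = 1.)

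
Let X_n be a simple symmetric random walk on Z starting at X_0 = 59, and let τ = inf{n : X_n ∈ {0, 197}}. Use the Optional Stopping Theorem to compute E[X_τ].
E[X_τ] = 59

X_n is a martingale and τ is a bounded-mean stopping time (indeed τ is finite a.s. with bounded expectation since the walk is in a bounded region). By the OST, E[X_τ] = E[X_0] = 59. Equivalently: E[X_τ] = 197 · P(hit 197 first) + 0 · P(hit 0 first) = 197 · (59/197) = 59.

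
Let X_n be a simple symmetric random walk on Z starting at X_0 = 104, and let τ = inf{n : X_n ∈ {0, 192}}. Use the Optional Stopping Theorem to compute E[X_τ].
E[X_τ] = 104

X_n is a martingale and τ is a bounded-mean stopping time (indeed τ is finite a.s. with bounded expectation since the walk is in a bounded region). By the OST, E[X_τ] = E[X_0] = 104. Equivalently: E[X_τ] = 192 · P(hit 192 first) + 0 · P(hit 0 first) = 192 · (104/192) = 104.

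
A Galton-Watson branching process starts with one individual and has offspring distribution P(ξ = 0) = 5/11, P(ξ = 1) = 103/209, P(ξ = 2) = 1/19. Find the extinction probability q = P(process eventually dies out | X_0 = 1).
q = 1

Mean offspring μ = 0·5/11 + 1·103/209 + 2·1/19 = 125/209 ≤ 1. For μ ≤ 1 with offspring not concentrated at 1, the Galton-Watson process goes extinct almost surely, so q = 1.
(Algebraic check: The pgf is f(s) = 5/11 + 103/209·s + 1/19·s². The extinction probability q is the smallest fixed point of f in [0, 1]. Setting s = f(s):
  1/19·s² + (103/209 − 1)·s + 5/11 = 0
  1/19·s² − (5/11 + 1/19)·s + 5/11 = 0
which factors as (s − 1)·(1/19·s − 5/11) = 0, giving roots s = 1 and s = (5/11)/(1/19) = 95/11. Since 95/11 ≥ 1, the smallest root in [0, 1] is s = 1.)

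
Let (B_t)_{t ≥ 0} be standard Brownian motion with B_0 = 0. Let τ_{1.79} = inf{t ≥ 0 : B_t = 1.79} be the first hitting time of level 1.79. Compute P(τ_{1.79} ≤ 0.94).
P(τ_{1.79} ≤ 0.94) = 2(1 − Φ(1.79/√0.94)) = 2(1 − Φ(1.8462)) ≈ 0.0649

By the reflection principle for standard BM, P(τ_b ≤ t) = 2 · P(B_t ≥ b). Since B_t ~ N(0, t), P(B_t ≥ 1.79) = 1 − Φ(1.79/√t) = 1 − Φ(1.79/√0.94) = 1 − Φ(1.8462) ≈ 0.03243. Doubling: P(τ_{1.79} ≤ 0.94) ≈ 2 · 0.03243 = 0.06486 ≈ 0.0649.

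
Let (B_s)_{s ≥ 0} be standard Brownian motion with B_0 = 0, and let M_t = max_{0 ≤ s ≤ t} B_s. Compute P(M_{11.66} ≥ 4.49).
P(M_{11.66} ≥ 4.49) = 2·P(B_{11.66} ≥ 4.49) = 2(1 − Φ(4.49/√11.66)) ≈ 0.1885

By the reflection principle for Brownian motion, P(M_t ≥ a) = 2 · P(B_t ≥ a) for a ≥ 0. Since B_t ~ N(0, t), P(B_t ≥ 4.49) = 1 − Φ(4.49/√t) = 1 − Φ(4.49/√11.66) = 1 − Φ(1.3149). So
  P(M_{11.66} ≥ 4.49) = 2(1 − Φ(1.3149)) ≈ 0.1885.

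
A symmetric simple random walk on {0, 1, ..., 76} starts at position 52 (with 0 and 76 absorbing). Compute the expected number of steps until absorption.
E[τ | X_0 = 52] = 1248

Let v_k = E[τ | X_0 = k]. Boundary: v_0 = v_76 = 0. Recurrence: v_k = 1 + (v_{k-1} + v_{k+1})/2 for 1 ≤ k ≤ 75. The particular solution to v_k − (v_{k-1} + v_{k+1})/2 = 1 is v_k = −k^2. Adding homogeneous solution A + B k and matching boundaries gives v_k = k (76 − k). Substituting k = 52: v_52 = 52 · 24 = 1248.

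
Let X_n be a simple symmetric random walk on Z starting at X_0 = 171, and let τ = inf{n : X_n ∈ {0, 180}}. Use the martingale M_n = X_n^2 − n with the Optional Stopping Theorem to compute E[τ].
E[τ] = 1539

M_n = X_n^2 − n is a martingale (since E[X_{n+1}^2 | F_n] = X_n^2 + 1). By OST (τ has finite mean in a bounded region), E[M_τ] = E[M_0] = X_0^2 − 0 = 171^2 = 29241. Also E[M_τ] = E[X_τ^2] − E[τ]. The walk exits at 0 or 180, with P(hit 180 first) = 171/180, so E[X_τ^2] = 180^2 · 171/180 + 0 = 30780. Thus E[τ] = E[X_τ^2] − E[M_τ] = 30780 − 29241 = 1539 = 171(180 − 171) = 1539.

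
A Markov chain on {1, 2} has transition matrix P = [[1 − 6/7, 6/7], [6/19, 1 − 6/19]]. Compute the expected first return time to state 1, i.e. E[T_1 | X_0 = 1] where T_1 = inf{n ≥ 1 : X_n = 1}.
E[T_1 | X_0 = 1] = 1/π_1 = 26/7

For an irreducible recurrent Markov chain with stationary distribution π, E[T_i | X_0 = i] = 1/π_i (Kac's formula). Here π_1 = (6/19)/(6/7 + 6/19) = (6/19)/(156/133) = 7/26, so E[T_1 | X_0 = 1] = 1/π_1 = (6/7 + 6/19)/(6/19) = (156/133)/(6/19) = 26/7.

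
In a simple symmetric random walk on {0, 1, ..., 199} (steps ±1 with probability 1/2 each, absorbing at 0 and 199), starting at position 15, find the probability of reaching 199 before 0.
P(hit 199 before 0) = 15/199

Let u_k = P(hit 199 before 0 | start at k). Then u_0 = 0, u_199 = 1, and u_k = u_{k-1}/2 + u_{k+1}/2 for 1 ≤ k ≤ 198. This harmonic recurrence is solved by u_k = k/199, giving u_15 = 15/199.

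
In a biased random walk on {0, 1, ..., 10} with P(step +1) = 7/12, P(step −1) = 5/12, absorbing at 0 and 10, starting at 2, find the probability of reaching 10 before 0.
P(hit 10 before 0) = (1 − (5/7)^2) / (1 − (5/7)^10) = 5764801/11362901

Let u_k denote P(reach 10 before 0 | start at k). Boundary: u_0 = 0, u_10 = 1. Recurrence: u_k = 7/12·u_{k+1} + 5/12·u_{k-1} for 1 ≤ k ≤ 9. Try u_k = A + B·r^k with r = q/p = (5/12)/(7/12) = 5/7. Substitution satisfies the recurrence; boundary conditions give:
  u_k = (1 − r^k) / (1 − r^N) = (1 − (5/7)^2) / (1 − (5/7)^10) = 5764801/11362901.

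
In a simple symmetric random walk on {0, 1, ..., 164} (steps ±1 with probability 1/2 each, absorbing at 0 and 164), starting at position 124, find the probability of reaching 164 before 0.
P(hit 164 before 0) = 124/164 = 31/41

Let u_k = P(hit 164 before 0 | start at k). Then u_0 = 0, u_164 = 1, and u_k = u_{k-1}/2 + u_{k+1}/2 for 1 ≤ k ≤ 163. This harmonic recurrence is solved by u_k = k/164, giving u_124 = 124/164 = 31/41.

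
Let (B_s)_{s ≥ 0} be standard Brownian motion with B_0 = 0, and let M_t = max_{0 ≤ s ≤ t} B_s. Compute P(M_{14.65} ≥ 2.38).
P(M_{14.65} ≥ 2.38) = 2·P(B_{14.65} ≥ 2.38) = 2(1 − Φ(2.38/√14.65)) ≈ 0.5341

By the reflection principle for Brownian motion, P(M_t ≥ a) = 2 · P(B_t ≥ a) for a ≥ 0. Since B_t ~ N(0, t), P(B_t ≥ 2.38) = 1 − Φ(2.38/√t) = 1 − Φ(2.38/√14.65) = 1 − Φ(0.6218). So
  P(M_{14.65} ≥ 2.38) = 2(1 − Φ(0.6218)) ≈ 0.5341.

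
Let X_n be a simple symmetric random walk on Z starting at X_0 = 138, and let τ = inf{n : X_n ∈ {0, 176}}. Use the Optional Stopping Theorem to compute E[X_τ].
E[X_τ] = 138

X_n is a martingale and τ is a bounded-mean stopping time (indeed τ is finite a.s. with bounded expectation since the walk is in a bounded region). By the OST, E[X_τ] = E[X_0] = 138. Equivalently: E[X_τ] = 176 · P(hit 176 first) + 0 · P(hit 0 first) = 176 · (138/176) = 138.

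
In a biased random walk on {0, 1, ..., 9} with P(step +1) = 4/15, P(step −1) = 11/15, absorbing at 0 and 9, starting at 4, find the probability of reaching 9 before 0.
P(hit 9 before 0) = (1 − (11/4)^4) / (1 − (11/4)^9) = 2104320/336812221

Let u_k denote P(reach 9 before 0 | start at k). Boundary: u_0 = 0, u_9 = 1. Recurrence: u_k = 4/15·u_{k+1} + 11/15·u_{k-1} for 1 ≤ k ≤ 8. Try u_k = A + B·r^k with r = q/p = (11/15)/(4/15) = 11/4. Substitution satisfies the recurrence; boundary conditions give:
  u_k = (1 − r^k) / (1 − r^N) = (1 − (11/4)^4) / (1 − (11/4)^9) = 2104320/336812221.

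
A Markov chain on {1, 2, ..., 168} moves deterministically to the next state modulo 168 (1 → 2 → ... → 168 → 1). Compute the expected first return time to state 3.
E[T_3 | X_0 = 3] = 168

The chain cycles deterministically, so starting at state 3 it returns in exactly 168 steps. Equivalently, the stationary distribution is uniform π_j = 1/168 for every state j, so by Kac's formula E[T_3] = 1/π_3 = 168.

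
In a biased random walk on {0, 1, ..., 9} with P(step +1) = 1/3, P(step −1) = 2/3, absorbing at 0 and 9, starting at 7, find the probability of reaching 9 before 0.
P(hit 9 before 0) = (1 − (2)^7) / (1 − (2)^9) = 127/511

Let u_k denote P(reach 9 before 0 | start at k). Boundary: u_0 = 0, u_9 = 1. Recurrence: u_k = 1/3·u_{k+1} + 2/3·u_{k-1} for 1 ≤ k ≤ 8. Try u_k = A + B·r^k with r = q/p = (2/3)/(1/3) = 2. Substitution satisfies the recurrence; boundary conditions give:
  u_k = (1 − r^k) / (1 − r^N) = (1 − (2)^7) / (1 − (2)^9) = 127/511.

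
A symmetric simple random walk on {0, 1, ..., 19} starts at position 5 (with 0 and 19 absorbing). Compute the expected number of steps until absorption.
E[τ | X_0 = 5] = 70

Let v_k = E[τ | X_0 = k]. Boundary: v_0 = v_19 = 0. Recurrence: v_k = 1 + (v_{k-1} + v_{k+1})/2 for 1 ≤ k ≤ 18. The particular solution to v_k − (v_{k-1} + v_{k+1})/2 = 1 is v_k = −k^2. Adding homogeneous solution A + B k and matching boundaries gives v_k = k (19 − k). Substituting k = 5: v_5 = 5 · 14 = 70.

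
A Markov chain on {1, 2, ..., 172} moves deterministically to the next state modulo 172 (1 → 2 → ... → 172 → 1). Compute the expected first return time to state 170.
E[T_170 | X_0 = 170] = 172

The chain cycles deterministically, so starting at state 170 it returns in exactly 172 steps. Equivalently, the stationary distribution is uniform π_j = 1/172 for every state j, so by Kac's formula E[T_170] = 1/π_170 = 172.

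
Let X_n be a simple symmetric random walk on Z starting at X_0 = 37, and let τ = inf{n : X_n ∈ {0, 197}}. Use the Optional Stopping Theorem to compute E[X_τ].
E[X_τ] = 37

X_n is a martingale and τ is a bounded-mean stopping time (indeed τ is finite a.s. with bounded expectation since the walk is in a bounded region). By the OST, E[X_τ] = E[X_0] = 37. Equivalently: E[X_τ] = 197 · P(hit 197 first) + 0 · P(hit 0 first) = 197 · (37/197) = 37.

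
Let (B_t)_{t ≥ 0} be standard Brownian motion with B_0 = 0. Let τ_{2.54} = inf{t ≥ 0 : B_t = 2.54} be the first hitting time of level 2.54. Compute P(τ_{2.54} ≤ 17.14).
P(τ_{2.54} ≤ 17.14) = 2(1 − Φ(2.54/√17.14)) = 2(1 − Φ(0.6135)) ≈ 0.5395

By the reflection principle for standard BM, P(τ_b ≤ t) = 2 · P(B_t ≥ b). Since B_t ~ N(0, t), P(B_t ≥ 2.54) = 1 − Φ(2.54/√t) = 1 − Φ(2.54/√17.14) = 1 − Φ(0.6135) ≈ 0.26977. Doubling: P(τ_{2.54} ≤ 17.14) ≈ 2 · 0.26977 = 0.53954 ≈ 0.5395.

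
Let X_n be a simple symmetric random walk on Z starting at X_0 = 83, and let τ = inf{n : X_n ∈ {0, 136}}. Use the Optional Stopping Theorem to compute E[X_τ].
E[X_τ] = 83

X_n is a martingale and τ is a bounded-mean stopping time (indeed τ is finite a.s. with bounded expectation since the walk is in a bounded region). By the OST, E[X_τ] = E[X_0] = 83. Equivalently: E[X_τ] = 136 · P(hit 136 first) + 0 · P(hit 0 first) = 136 · (83/136) = 83.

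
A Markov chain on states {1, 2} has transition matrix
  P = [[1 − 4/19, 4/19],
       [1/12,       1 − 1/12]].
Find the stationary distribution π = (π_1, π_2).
π_1 = 19/67, π_2 = 48/67

Solve πP = π with π_1 + π_2 = 1. From πP = π: π_1 · (1 − 4/19) + π_2 · 1/12 = π_1 ⇒ π_2 · 1/12 = π_1 · 4/19 ⇒ π_2/π_1 = (4/19)/(1/12) = 48/19. Together with π_1 + π_2 = 1:
  π_1 = (1/12)/(4/19 + 1/12) = (1/12)/(67/228) = 19/67,
  π_2 = (4/19)/(4/19 + 1/12) = (4/19)/(67/228) = 48/67.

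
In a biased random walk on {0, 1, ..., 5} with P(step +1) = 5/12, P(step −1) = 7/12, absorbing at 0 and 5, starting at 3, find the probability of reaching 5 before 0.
P(hit 5 before 0) = (1 − (7/5)^3) / (1 − (7/5)^5) = 2725/6841

Let u_k denote P(reach 5 before 0 | start at k). Boundary: u_0 = 0, u_5 = 1. Recurrence: u_k = 5/12·u_{k+1} + 7/12·u_{k-1} for 1 ≤ k ≤ 4. Try u_k = A + B·r^k with r = q/p = (7/12)/(5/12) = 7/5. Substitution satisfies the recurrence; boundary conditions give:
  u_k = (1 − r^k) / (1 − r^N) = (1 − (7/5)^3) / (1 − (7/5)^5) = 2725/6841.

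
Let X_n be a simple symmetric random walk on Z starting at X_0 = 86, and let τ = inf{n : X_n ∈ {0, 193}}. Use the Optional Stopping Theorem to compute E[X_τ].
E[X_τ] = 86

X_n is a martingale and τ is a bounded-mean stopping time (indeed τ is finite a.s. with bounded expectation since the walk is in a bounded region). By the OST, E[X_τ] = E[X_0] = 86. Equivalently: E[X_τ] = 193 · P(hit 193 first) + 0 · P(hit 0 first) = 193 · (86/193) = 86.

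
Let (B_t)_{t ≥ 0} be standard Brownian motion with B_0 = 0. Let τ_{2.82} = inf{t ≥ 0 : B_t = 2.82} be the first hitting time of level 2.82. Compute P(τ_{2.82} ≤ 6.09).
P(τ_{2.82} ≤ 6.09) = 2(1 − Φ(2.82/√6.09)) = 2(1 − Φ(1.1427)) ≈ 0.2532

By the reflection principle for standard BM, P(τ_b ≤ t) = 2 · P(B_t ≥ b). Since B_t ~ N(0, t), P(B_t ≥ 2.82) = 1 − Φ(2.82/√t) = 1 − Φ(2.82/√6.09) = 1 − Φ(1.1427) ≈ 0.12658. Doubling: P(τ_{2.82} ≤ 6.09) ≈ 2 · 0.12658 = 0.25316 ≈ 0.2532.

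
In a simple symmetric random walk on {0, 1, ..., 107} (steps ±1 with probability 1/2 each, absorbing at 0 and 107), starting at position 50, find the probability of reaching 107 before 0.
P(hit 107 before 0) = 50/107

Let u_k = P(hit 107 before 0 | start at k). Then u_0 = 0, u_107 = 1, and u_k = u_{k-1}/2 + u_{k+1}/2 for 1 ≤ k ≤ 106. This harmonic recurrence is solved by u_k = k/107, giving u_50 = 50/107.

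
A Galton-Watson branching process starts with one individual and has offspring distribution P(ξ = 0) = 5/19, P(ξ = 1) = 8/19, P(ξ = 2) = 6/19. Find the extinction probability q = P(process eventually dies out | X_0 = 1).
q = 5/6

The pgf is f(s) = 5/19 + 8/19·s + 6/19·s². The extinction probability q is the smallest fixed point of f in [0, 1]. Setting s = f(s):
  6/19·s² + (8/19 − 1)·s + 5/19 = 0
  6/19·s² − (5/19 + 6/19)·s + 5/19 = 0
which factors as (s − 1)·(6/19·s − 5/19) = 0, giving roots s = 1 and s = (5/19)/(6/19) = 5/6.
Mean offspring μ = 8/19 + 2·6/19 = 20/19 > 1 (supercritical), so q < 1. The extinction probability is the smaller root: q = (5/19)/(6/19) = 5/6.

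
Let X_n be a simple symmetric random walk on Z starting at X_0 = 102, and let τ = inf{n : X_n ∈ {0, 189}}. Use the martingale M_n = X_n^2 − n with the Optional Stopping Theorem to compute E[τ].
E[τ] = 8874

M_n = X_n^2 − n is a martingale (since E[X_{n+1}^2 | F_n] = X_n^2 + 1). By OST (τ has finite mean in a bounded region), E[M_τ] = E[M_0] = X_0^2 − 0 = 102^2 = 10404. Also E[M_τ] = E[X_τ^2] − E[τ]. The walk exits at 0 or 189, with P(hit 189 first) = 102/189, so E[X_τ^2] = 189^2 · 102/189 + 0 = 19278. Thus E[τ] = E[X_τ^2] − E[M_τ] = 19278 − 10404 = 8874 = 102(189 − 102) = 8874.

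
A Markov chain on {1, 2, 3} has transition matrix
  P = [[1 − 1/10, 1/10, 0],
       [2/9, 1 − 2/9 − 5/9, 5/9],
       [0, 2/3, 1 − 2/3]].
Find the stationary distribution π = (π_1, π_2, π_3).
π = (40/73, 18/73, 15/73)

This is a birth-death chain on three states, which satisfies detailed balance: π_1 · P_{12} = π_2 · P_{21} and π_2 · P_{23} = π_3 · P_{32}.
From π_1 · 1/10 = π_2 · 2/9: π_2/π_1 = (1/10)/(2/9) = 9/20.
From π_2 · 5/9 = π_3 · 2/3: π_3/π_2 = (5/9)/(2/3) = 5/6.
Take π_1 proportional to 1; then unnormalized π = (1, 9/20, 3/8). Normalize by dividing by the sum 73/40:
  π = (40/73, 18/73, 15/73).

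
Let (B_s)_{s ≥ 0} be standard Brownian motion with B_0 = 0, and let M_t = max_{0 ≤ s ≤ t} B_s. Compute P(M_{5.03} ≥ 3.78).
P(M_{5.03} ≥ 3.78) = 2·P(B_{5.03} ≥ 3.78) = 2(1 − Φ(3.78/√5.03)) ≈ 0.0919

By the reflection principle for Brownian motion, P(M_t ≥ a) = 2 · P(B_t ≥ a) for a ≥ 0. Since B_t ~ N(0, t), P(B_t ≥ 3.78) = 1 − Φ(3.78/√t) = 1 − Φ(3.78/√5.03) = 1 − Φ(1.6854). So
  P(M_{5.03} ≥ 3.78) = 2(1 − Φ(1.6854)) ≈ 0.0919.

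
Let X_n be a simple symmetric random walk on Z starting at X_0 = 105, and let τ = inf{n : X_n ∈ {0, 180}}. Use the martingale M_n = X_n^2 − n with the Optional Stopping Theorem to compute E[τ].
E[τ] = 7875

M_n = X_n^2 − n is a martingale (since E[X_{n+1}^2 | F_n] = X_n^2 + 1). By OST (τ has finite mean in a bounded region), E[M_τ] = E[M_0] = X_0^2 − 0 = 105^2 = 11025. Also E[M_τ] = E[X_τ^2] − E[τ]. The walk exits at 0 or 180, with P(hit 180 first) = 105/180, so E[X_τ^2] = 180^2 · 105/180 + 0 = 18900. Thus E[τ] = E[X_τ^2] − E[M_τ] = 18900 − 11025 = 7875 = 105(180 − 105) = 7875.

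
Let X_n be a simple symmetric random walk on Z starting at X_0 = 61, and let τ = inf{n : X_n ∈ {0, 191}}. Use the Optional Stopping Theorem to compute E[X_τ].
E[X_τ] = 61

X_n is a martingale and τ is a bounded-mean stopping time (indeed τ is finite a.s. with bounded expectation since the walk is in a bounded region). By the OST, E[X_τ] = E[X_0] = 61. Equivalently: E[X_τ] = 191 · P(hit 191 first) + 0 · P(hit 0 first) = 191 · (61/191) = 61.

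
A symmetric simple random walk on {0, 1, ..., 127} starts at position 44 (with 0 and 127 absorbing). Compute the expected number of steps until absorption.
E[τ | X_0 = 44] = 3652

Let v_k = E[τ | X_0 = k]. Boundary: v_0 = v_127 = 0. Recurrence: v_k = 1 + (v_{k-1} + v_{k+1})/2 for 1 ≤ k ≤ 126. The particular solution to v_k − (v_{k-1} + v_{k+1})/2 = 1 is v_k = −k^2. Adding homogeneous solution A + B k and matching boundaries gives v_k = k (127 − k). Substituting k = 44: v_44 = 44 · 83 = 3652.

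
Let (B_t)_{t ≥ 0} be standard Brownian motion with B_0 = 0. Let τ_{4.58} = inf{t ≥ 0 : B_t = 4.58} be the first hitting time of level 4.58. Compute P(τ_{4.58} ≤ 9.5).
P(τ_{4.58} ≤ 9.5) = 2(1 − Φ(4.58/√9.5)) = 2(1 − Φ(1.4859)) ≈ 0.1373

By the reflection principle for standard BM, P(τ_b ≤ t) = 2 · P(B_t ≥ b). Since B_t ~ N(0, t), P(B_t ≥ 4.58) = 1 − Φ(4.58/√t) = 1 − Φ(4.58/√9.5) = 1 − Φ(1.4859) ≈ 0.06865. Doubling: P(τ_{4.58} ≤ 9.5) ≈ 2 · 0.06865 = 0.13730 ≈ 0.1373.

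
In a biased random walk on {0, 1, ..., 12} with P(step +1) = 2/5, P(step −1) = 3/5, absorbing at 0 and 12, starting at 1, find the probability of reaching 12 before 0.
P(hit 12 before 0) = (1 − (3/2)^1) / (1 − (3/2)^12) = 2048/527345

Let u_k denote P(reach 12 before 0 | start at k). Boundary: u_0 = 0, u_12 = 1. Recurrence: u_k = 2/5·u_{k+1} + 3/5·u_{k-1} for 1 ≤ k ≤ 11. Try u_k = A + B·r^k with r = q/p = (3/5)/(2/5) = 3/2. Substitution satisfies the recurrence; boundary conditions give:
  u_k = (1 − r^k) / (1 − r^N) = (1 − (3/2)^1) / (1 − (3/2)^12) = 2048/527345.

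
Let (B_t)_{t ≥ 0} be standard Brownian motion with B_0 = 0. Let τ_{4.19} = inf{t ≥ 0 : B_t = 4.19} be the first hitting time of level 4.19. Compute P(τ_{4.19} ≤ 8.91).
P(τ_{4.19} ≤ 8.91) = 2(1 − Φ(4.19/√8.91)) = 2(1 − Φ(1.4037)) ≈ 0.1604

By the reflection principle for standard BM, P(τ_b ≤ t) = 2 · P(B_t ≥ b). Since B_t ~ N(0, t), P(B_t ≥ 4.19) = 1 − Φ(4.19/√t) = 1 − Φ(4.19/√8.91) = 1 − Φ(1.4037) ≈ 0.08020. Doubling: P(τ_{4.19} ≤ 8.91) ≈ 2 · 0.08020 = 0.16040 ≈ 0.1604.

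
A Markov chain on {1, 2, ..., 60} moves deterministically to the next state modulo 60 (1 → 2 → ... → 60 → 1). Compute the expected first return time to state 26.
E[T_26 | X_0 = 26] = 60

The chain cycles deterministically, so starting at state 26 it returns in exactly 60 steps. Equivalently, the stationary distribution is uniform π_j = 1/60 for every state j, so by Kac's formula E[T_26] = 1/π_26 = 60.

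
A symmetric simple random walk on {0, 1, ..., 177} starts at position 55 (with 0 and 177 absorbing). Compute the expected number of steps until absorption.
E[τ | X_0 = 55] = 6710

Let v_k = E[τ | X_0 = k]. Boundary: v_0 = v_177 = 0. Recurrence: v_k = 1 + (v_{k-1} + v_{k+1})/2 for 1 ≤ k ≤ 176. The particular solution to v_k − (v_{k-1} + v_{k+1})/2 = 1 is v_k = −k^2. Adding homogeneous solution A + B k and matching boundaries gives v_k = k (177 − k). Substituting k = 55: v_55 = 55 · 122 = 6710.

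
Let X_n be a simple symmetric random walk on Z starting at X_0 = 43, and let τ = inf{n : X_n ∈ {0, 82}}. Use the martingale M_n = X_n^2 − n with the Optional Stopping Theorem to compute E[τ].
E[τ] = 1677

M_n = X_n^2 − n is a martingale (since E[X_{n+1}^2 | F_n] = X_n^2 + 1). By OST (τ has finite mean in a bounded region), E[M_τ] = E[M_0] = X_0^2 − 0 = 43^2 = 1849. Also E[M_τ] = E[X_τ^2] − E[τ]. The walk exits at 0 or 82, with P(hit 82 first) = 43/82, so E[X_τ^2] = 82^2 · 43/82 + 0 = 3526. Thus E[τ] = E[X_τ^2] − E[M_τ] = 3526 − 1849 = 1677 = 43(82 − 43) = 1677.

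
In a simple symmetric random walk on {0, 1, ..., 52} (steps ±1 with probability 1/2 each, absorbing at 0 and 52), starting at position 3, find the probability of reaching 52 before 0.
P(hit 52 before 0) = 3/52

Let u_k = P(hit 52 before 0 | start at k). Then u_0 = 0, u_52 = 1, and u_k = u_{k-1}/2 + u_{k+1}/2 for 1 ≤ k ≤ 51. This harmonic recurrence is solved by u_k = k/52, giving u_3 = 3/52.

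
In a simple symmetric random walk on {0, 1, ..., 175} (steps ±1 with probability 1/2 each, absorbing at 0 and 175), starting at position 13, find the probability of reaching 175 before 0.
P(hit 175 before 0) = 13/175

Let u_k = P(hit 175 before 0 | start at k). Then u_0 = 0, u_175 = 1, and u_k = u_{k-1}/2 + u_{k+1}/2 for 1 ≤ k ≤ 174. This harmonic recurrence is solved by u_k = k/175, giving u_13 = 13/175.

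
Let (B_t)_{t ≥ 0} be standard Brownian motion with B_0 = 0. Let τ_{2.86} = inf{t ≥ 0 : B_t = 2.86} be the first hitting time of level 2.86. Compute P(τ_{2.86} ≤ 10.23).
P(τ_{2.86} ≤ 10.23) = 2(1 − Φ(2.86/√10.23)) = 2(1 − Φ(0.8942)) ≈ 0.3712

By the reflection principle for standard BM, P(τ_b ≤ t) = 2 · P(B_t ≥ b). Since B_t ~ N(0, t), P(B_t ≥ 2.86) = 1 − Φ(2.86/√t) = 1 − Φ(2.86/√10.23) = 1 − Φ(0.8942) ≈ 0.18561. Doubling: P(τ_{2.86} ≤ 10.23) ≈ 2 · 0.18561 = 0.37122 ≈ 0.3712.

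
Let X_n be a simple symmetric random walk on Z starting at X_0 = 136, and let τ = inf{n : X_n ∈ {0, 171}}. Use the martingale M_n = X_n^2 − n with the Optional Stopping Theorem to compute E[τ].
E[τ] = 4760

M_n = X_n^2 − n is a martingale (since E[X_{n+1}^2 | F_n] = X_n^2 + 1). By OST (τ has finite mean in a bounded region), E[M_τ] = E[M_0] = X_0^2 − 0 = 136^2 = 18496. Also E[M_τ] = E[X_τ^2] − E[τ]. The walk exits at 0 or 171, with P(hit 171 first) = 136/171, so E[X_τ^2] = 171^2 · 136/171 + 0 = 23256. Thus E[τ] = E[X_τ^2] − E[M_τ] = 23256 − 18496 = 4760 = 136(171 − 136) = 4760.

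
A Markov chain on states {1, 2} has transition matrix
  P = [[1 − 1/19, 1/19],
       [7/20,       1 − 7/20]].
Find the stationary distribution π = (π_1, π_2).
π_1 = 133/153, π_2 = 20/153

Solve πP = π with π_1 + π_2 = 1. From πP = π: π_1 · (1 − 1/19) + π_2 · 7/20 = π_1 ⇒ π_2 · 7/20 = π_1 · 1/19 ⇒ π_2/π_1 = (1/19)/(7/20) = 20/133. Together with π_1 + π_2 = 1:
  π_1 = (7/20)/(1/19 + 7/20) = (7/20)/(153/380) = 133/153,
  π_2 = (1/19)/(1/19 + 7/20) = (1/19)/(153/380) = 20/153.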